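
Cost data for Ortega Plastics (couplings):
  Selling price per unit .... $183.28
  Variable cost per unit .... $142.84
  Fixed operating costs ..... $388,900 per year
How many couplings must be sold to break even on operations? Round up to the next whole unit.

9,617 couplings

Each unit contributes $183.28 − $142.84 = $40.44.
Break-even volume = fixed costs ÷ CM per unit = $388,900 ÷ $40.44 = 9,616.72, so 9,617 couplings.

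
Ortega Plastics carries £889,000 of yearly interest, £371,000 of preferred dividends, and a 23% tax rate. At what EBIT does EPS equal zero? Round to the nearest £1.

£1,370,818

Preferred dividends are paid after tax, so their pre-tax equivalent is £371,000 ÷ (1 − 0.23) = £481,818.18.
Financial break-even EBIT = interest + D_p ÷ (1 − t) = £889,000 + £481,818.18 = £1,370,818.18.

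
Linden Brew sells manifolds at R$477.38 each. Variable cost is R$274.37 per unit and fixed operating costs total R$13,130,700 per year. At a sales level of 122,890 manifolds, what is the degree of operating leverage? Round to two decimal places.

Contribution at this volume is 122,890 × R$203.01 = R$24,947,898.90.
Operating income = contribution − fixed costs = R$24,947,898.90 − R$13,130,700 = R$11,817,198.90.
DOL = contribution ÷ EBIT = R$24,947,898.90 ÷ R$11,817,198.90 = 2.1112.

2.11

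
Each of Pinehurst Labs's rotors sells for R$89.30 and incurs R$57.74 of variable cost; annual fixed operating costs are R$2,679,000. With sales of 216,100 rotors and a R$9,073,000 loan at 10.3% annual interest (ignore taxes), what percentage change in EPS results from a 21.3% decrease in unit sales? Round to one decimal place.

-45.3%

Contribution at this volume is 216,100 × R$31.56 = R$6,820,116.00.
EBIT = R$6,820,116.00 − R$2,679,000 = R$4,141,116.00.
After interest of R$934,519.00, pre-tax earnings = R$3,206,597.00.
DCL = total CM / (EBIT − I) = R$6,820,116.00 / R$3,206,597.00 = 2.1269.
EPS therefore changes by 2.1269 × (-21.3%) = -45.3%.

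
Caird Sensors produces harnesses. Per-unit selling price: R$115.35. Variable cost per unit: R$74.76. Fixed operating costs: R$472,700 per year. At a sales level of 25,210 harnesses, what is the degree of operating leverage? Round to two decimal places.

At 25,210 units, contribution = 25,210 × R$40.59 = R$1,023,273.90.
Operating income = contribution − fixed costs = R$1,023,273.90 − R$472,700 = R$550,573.90.
DOL = contribution ÷ EBIT = R$1,023,273.90 ÷ R$550,573.90 = 1.8586.

1.86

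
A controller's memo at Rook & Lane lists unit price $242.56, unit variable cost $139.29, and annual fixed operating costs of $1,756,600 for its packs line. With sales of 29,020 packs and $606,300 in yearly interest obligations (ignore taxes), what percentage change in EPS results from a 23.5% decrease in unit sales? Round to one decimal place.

Total contribution margin = 29,020 × $103.27 = $2,996,895.40.
Subtracting fixed costs: EBIT = $2,996,895.40 − $1,756,600 = $1,240,295.40.
Interest = $606,300.00, so EBIT − I = $633,995.40.
Degree of combined leverage = contribution ÷ (EBIT − I) = $2,996,895.40 ÷ $633,995.40 = 4.7270.
EPS therefore changes by 4.7270 × (-23.5%) = -111.1%.

-111.1%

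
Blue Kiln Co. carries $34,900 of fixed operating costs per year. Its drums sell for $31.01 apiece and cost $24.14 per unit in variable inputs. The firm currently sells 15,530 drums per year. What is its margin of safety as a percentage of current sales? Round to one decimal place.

67.3%

Each unit contributes $31.01 − $24.14 = $6.87. Break-even units = $34,900 ÷ $6.87 = 5,080.06; break-even revenue = 5,080.06 × $31.01 = $157,532.61.
Actual sales revenue = 15,530 × $31.01 = $481,585.30.
Margin of safety = ($481,585.30 − $157,532.61) ÷ $481,585.30 = 67.3%.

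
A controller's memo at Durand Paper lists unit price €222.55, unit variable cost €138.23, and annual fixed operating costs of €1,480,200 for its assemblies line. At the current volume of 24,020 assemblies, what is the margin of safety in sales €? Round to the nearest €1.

Unit CM = price − variable cost = €222.55 − €138.23 = €84.32. Break-even units = €1,480,200 ÷ €84.32 = 17,554.55; break-even revenue = 17,554.55 × €222.55 = €3,906,766.01.
Actual sales revenue = 24,020 × €222.55 = €5,345,651.00.
Margin of safety = €5,345,651.00 − €3,906,766.01 = €1,438,885.

€1,438,885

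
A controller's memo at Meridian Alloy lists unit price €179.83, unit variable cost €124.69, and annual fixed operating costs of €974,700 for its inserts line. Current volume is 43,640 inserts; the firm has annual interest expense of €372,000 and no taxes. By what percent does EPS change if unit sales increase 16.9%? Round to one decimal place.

+38.4%

Total contribution margin = 43,640 × €55.14 = €2,406,309.60.
Subtracting fixed costs: EBIT = €2,406,309.60 − €974,700 = €1,431,609.60.
Interest = €372,000.00, so EBIT − I = €1,059,609.60.
Degree of combined leverage = contribution ÷ (EBIT − I) = €2,406,309.60 ÷ €1,059,609.60 = 2.2709.
EPS therefore changes by 2.2709 × (+16.9%) = +38.4%.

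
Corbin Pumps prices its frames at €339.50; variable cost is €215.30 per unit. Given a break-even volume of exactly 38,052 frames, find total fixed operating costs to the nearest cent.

Unit CM = price − variable cost = €339.50 − €215.30 = €124.20.
Since BE = FC / CM, FC = 38,052 × €124.20 = €4,726,058.40.

€4,726,058.40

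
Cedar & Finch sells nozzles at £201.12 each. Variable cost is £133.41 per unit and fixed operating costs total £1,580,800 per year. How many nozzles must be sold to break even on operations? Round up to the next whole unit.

Contribution margin per unit = £201.12 − £133.41 = £67.71.
Units to break even: £1,580,800 ÷ £67.71 = 23,346.63, rounded up to 23,347.

23,347 nozzles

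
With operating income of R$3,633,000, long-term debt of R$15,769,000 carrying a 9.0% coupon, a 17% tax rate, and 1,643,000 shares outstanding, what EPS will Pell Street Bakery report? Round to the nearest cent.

R$1.12

Pre-tax income = R$3,633,000 − R$1,419,210.00 = R$2,213,790.00.
Net income = R$2,213,790.00 × (1 − 0.17) = R$1,837,445.70.
Per share: R$1,837,445.70 / 1,643,000 shares = R$1.12.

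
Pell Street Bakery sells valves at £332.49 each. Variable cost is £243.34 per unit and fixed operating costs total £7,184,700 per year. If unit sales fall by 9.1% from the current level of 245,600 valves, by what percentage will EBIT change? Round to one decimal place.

-13.5%

Contribution at this volume is 245,600 × £89.15 = £21,895,240.00.
EBIT = £21,895,240.00 − £7,184,700 = £14,710,540.00.
So DOL = total CM / EBIT = £21,895,240.00 / £14,710,540.00 = 1.4884.
%ΔEBIT = DOL × %ΔSales = 1.4884 × -9.1% = -13.5%.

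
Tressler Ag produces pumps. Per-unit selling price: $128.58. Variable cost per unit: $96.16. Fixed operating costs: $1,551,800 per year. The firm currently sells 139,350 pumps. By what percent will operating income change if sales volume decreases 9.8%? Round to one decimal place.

At 139,350 units, contribution = 139,350 × $32.42 = $4,517,727.00.
Subtracting fixed costs: EBIT = $4,517,727.00 − $1,551,800 = $2,965,927.00.
So DOL = total CM / EBIT = $4,517,727.00 / $2,965,927.00 = 1.5232.
So EBIT moves 1.5232 × (-9.8%) = -14.9%.

-14.9%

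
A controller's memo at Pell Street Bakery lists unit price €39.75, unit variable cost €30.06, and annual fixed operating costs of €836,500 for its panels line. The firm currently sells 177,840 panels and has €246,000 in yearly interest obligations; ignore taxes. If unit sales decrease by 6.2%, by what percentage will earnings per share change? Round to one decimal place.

Contribution at this volume is 177,840 × €9.69 = €1,723,269.60.
Subtracting fixed costs: EBIT = €1,723,269.60 − €836,500 = €886,769.60.
After interest of €246,000.00, pre-tax earnings = €640,769.60.
DCL = total CM / (EBIT − I) = €1,723,269.60 / €640,769.60 = 2.6894.
%ΔEPS = DCL × %ΔSales = 2.6894 × -6.2% = -16.7%.

-16.7%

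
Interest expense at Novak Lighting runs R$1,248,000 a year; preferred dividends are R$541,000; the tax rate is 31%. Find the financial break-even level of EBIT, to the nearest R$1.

Preferred dividends are paid after tax, so their pre-tax equivalent is R$541,000 ÷ (1 − 0.31) = R$784,057.97.
EPS = 0 when EBIT covers interest plus the pre-tax preferred burden: R$1,248,000 + R$784,057.97 = R$2,032,057.97.

R$2,032,058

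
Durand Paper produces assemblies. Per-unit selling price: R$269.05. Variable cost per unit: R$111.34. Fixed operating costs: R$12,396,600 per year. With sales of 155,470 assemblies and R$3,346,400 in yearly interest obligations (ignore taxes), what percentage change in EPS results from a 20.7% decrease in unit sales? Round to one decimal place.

-57.8%

Contribution at this volume is 155,470 × R$157.71 = R$24,519,173.70.
EBIT = R$24,519,173.70 − R$12,396,600 = R$12,122,573.70.
Interest = R$3,346,400.00, so EBIT − I = R$8,776,173.70.
DCL = total CM / (EBIT − I) = R$24,519,173.70 / R$8,776,173.70 = 2.7938.
%ΔEPS = DCL × %ΔSales = 2.7938 × -20.7% = -57.8%.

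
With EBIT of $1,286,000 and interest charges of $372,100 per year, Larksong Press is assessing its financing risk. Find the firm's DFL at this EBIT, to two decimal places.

Annual interest charges come to $372,100.00.
DFL = EBIT ÷ (EBIT − I) = $1,286,000 ÷ ($1,286,000 − $372,100.00) = $1,286,000 ÷ $913,900.00 = 1.4072.

1.41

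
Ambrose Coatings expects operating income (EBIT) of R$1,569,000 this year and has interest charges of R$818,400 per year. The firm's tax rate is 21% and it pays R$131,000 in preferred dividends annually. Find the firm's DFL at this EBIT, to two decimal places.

Annual interest charges come to R$818,400.00.
Pre-tax preferred-dividend burden = R$131,000 ÷ (1 − 0.21) = R$165,822.78.
DFL = EBIT ÷ [EBIT − I − D_p/(1−t)] = R$1,569,000 ÷ [R$1,569,000 − R$818,400.00 − R$165,822.78] = R$1,569,000 ÷ R$584,777.22 = 2.6831.

2.68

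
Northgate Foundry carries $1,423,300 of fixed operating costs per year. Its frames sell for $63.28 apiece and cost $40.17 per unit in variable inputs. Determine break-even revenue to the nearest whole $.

CM per unit = $63.28 − $40.17 = $23.11; CM ratio = $23.11 / $63.28 = 0.3652.
Break-even sales = FC ÷ CM ratio = $1,423,300 × $63.28 / $23.11 = $3,897,292.

$3,897,292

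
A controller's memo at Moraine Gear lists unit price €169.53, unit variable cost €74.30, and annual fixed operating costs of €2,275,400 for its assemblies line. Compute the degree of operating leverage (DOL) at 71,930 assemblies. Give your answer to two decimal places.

1.50

Contribution at this volume is 71,930 × €95.23 = €6,849,893.90.
EBIT = €6,849,893.90 − €2,275,400 = €4,574,493.90.
So DOL = total CM / EBIT = €6,849,893.90 / €4,574,493.90 = 1.4974.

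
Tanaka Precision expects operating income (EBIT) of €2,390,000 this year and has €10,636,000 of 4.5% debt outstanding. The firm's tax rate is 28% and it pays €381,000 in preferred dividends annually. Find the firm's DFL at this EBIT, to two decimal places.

Interest = €478,620.00.
Pre-tax preferred-dividend burden = €381,000 ÷ (1 − 0.28) = €529,166.67.
DFL = EBIT ÷ [EBIT − I − D_p/(1−t)] = €2,390,000 ÷ [€2,390,000 − €478,620.00 − €529,166.67] = €2,390,000 ÷ €1,382,213.33 = 1.7291.

1.73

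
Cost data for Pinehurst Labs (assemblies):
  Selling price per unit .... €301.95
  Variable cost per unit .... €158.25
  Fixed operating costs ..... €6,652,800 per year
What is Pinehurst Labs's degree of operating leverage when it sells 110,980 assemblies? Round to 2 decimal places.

1.72

Total contribution margin = 110,980 × €143.70 = €15,947,826.00.
EBIT = €15,947,826.00 − €6,652,800 = €9,295,026.00.
So DOL = total CM / EBIT = €15,947,826.00 / €9,295,026.00 = 1.7157.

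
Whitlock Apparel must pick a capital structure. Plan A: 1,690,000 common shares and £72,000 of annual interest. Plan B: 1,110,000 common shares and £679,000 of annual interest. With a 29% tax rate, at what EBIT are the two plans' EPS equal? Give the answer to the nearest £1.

Set EPS_A = EPS_B: (EBIT − £72,000)(1 − 0.29) ÷ 1,690,000 = (EBIT − £679,000)(1 − 0.29) ÷ 1,110,000.
Cancelling (1 − t) and cross-multiplying: 1,110,000·(EBIT − 72,000) = 1,690,000·(EBIT − 679,000).
Solving, EBIT = (679,000·1,690,000 − 72,000·1,110,000) / (1,690,000 − 1,110,000) = 1,067,590,000,000 / 580,000 = 1,840,672.41.

£1,840,672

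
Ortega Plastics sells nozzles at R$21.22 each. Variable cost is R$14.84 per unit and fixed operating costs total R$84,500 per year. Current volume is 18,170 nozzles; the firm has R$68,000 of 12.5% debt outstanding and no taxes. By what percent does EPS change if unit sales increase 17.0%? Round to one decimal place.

+86.0%

At 18,170 units, contribution = 18,170 × R$6.38 = R$115,924.60.
EBIT = R$115,924.60 − R$84,500 = R$31,424.60.
Interest = R$8,500.00, so EBIT − I = R$22,924.60.
Degree of combined leverage = contribution ÷ (EBIT − I) = R$115,924.60 ÷ R$22,924.60 = 5.0568.
%ΔEPS = DCL × %ΔSales = 5.0568 × +17.0% = +86.0%.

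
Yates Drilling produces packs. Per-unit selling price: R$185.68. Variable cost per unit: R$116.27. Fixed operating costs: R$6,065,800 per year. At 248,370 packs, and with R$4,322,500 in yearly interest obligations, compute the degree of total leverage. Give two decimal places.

Total contribution margin = 248,370 × R$69.41 = R$17,239,361.70.
EBIT = R$17,239,361.70 − R$6,065,800 = R$11,173,561.70. Interest = R$4,322,500.00.
DOL = R$17,239,361.70 ÷ R$11,173,561.70 = 1.5429; DFL = R$11,173,561.70 ÷ R$6,851,061.70 = 1.6309.
Combined leverage = 1.5429 × 1.6309 = 2.5163.

2.52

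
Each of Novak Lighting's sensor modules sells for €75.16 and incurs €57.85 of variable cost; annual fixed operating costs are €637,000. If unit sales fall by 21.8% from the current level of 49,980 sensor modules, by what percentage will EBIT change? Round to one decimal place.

At 49,980 units, contribution = 49,980 × €17.31 = €865,153.80.
EBIT = €865,153.80 − €637,000 = €228,153.80.
So DOL = total CM / EBIT = €865,153.80 / €228,153.80 = 3.7920.
Operating income changes by 3.7920 × -21.8% = -82.7%.

-82.7%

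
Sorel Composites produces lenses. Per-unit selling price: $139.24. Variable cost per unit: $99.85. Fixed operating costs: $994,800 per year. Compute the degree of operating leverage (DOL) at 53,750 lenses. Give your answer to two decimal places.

Contribution at this volume is 53,750 × $39.39 = $2,117,212.50.
Subtracting fixed costs: EBIT = $2,117,212.50 − $994,800 = $1,122,412.50.
DOL = contribution ÷ EBIT = $2,117,212.50 ÷ $1,122,412.50 = 1.8863.

1.89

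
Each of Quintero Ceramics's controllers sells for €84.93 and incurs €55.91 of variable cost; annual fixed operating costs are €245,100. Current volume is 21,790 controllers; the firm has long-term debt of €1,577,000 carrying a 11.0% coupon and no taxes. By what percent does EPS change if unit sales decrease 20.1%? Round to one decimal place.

-59.5%

Total contribution margin = 21,790 × €29.02 = €632,345.80.
Subtracting fixed costs: EBIT = €632,345.80 − €245,100 = €387,245.80.
After interest of €173,470.00, pre-tax earnings = €213,775.80.
Degree of combined leverage = contribution ÷ (EBIT − I) = €632,345.80 ÷ €213,775.80 = 2.9580.
EPS therefore changes by 2.9580 × (-20.1%) = -59.5%.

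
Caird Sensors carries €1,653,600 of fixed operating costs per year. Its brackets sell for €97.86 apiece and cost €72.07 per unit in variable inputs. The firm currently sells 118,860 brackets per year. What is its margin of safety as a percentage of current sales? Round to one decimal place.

46.1%

Unit CM = price − variable cost = €97.86 − €72.07 = €25.79. Break-even units = €1,653,600 ÷ €25.79 = 64,117.88; break-even revenue = 64,117.88 × €97.86 = €6,274,575.26.
Current sales = 118,860 × €97.86 = €11,631,639.60.
Margin of safety = (€11,631,639.60 − €6,274,575.26) ÷ €11,631,639.60 = 46.1%.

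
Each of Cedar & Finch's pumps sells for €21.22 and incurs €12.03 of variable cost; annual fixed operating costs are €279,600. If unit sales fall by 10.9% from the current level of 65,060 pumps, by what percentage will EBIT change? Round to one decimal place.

At 65,060 units, contribution = 65,060 × €9.19 = €597,901.40.
EBIT = €597,901.40 − €279,600 = €318,301.40.
Degree of operating leverage = €597,901.40 / €318,301.40 = 1.8784.
So EBIT moves 1.8784 × (-10.9%) = -20.5%.

-20.5%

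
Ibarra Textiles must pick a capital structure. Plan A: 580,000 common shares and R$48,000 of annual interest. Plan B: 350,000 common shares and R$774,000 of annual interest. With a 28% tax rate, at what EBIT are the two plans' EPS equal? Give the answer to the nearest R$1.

At indifference, (EBIT − 48,000)(1 − t)/580,000 = (EBIT − 774,000)(1 − t)/350,000.
The (1 − t) factor cancels: (EBIT − 48,000) × 350,000 = (EBIT − 774,000) × 580,000.
EBIT × (580,000 − 350,000) = 774,000 × 580,000 − 48,000 × 350,000 = 432,120,000,000, so EBIT = 432,120,000,000 ÷ 230,000 = 1,878,782.61.

R$1,878,783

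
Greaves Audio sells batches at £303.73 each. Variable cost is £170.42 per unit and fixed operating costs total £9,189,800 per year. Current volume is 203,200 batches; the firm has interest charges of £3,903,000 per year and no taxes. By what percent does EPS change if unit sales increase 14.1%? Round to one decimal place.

At 203,200 units, contribution = 203,200 × £133.31 = £27,088,592.00.
Subtracting fixed costs: EBIT = £27,088,592.00 − £9,189,800 = £17,898,792.00.
Interest = £3,903,000.00, so EBIT − I = £13,995,792.00.
DCL = total CM / (EBIT − I) = £27,088,592.00 / £13,995,792.00 = 1.9355.
EPS therefore changes by 1.9355 × (+14.1%) = +27.3%.

+27.3%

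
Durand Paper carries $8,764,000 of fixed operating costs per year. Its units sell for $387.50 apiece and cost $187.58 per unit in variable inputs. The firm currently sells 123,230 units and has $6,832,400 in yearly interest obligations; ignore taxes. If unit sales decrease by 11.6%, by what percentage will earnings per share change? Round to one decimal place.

At 123,230 units, contribution = 123,230 × $199.92 = $24,636,141.60.
EBIT = $24,636,141.60 − $8,764,000 = $15,872,141.60.
Interest = $6,832,400.00, so EBIT − I = $9,039,741.60.
Degree of combined leverage = contribution ÷ (EBIT − I) = $24,636,141.60 ÷ $9,039,741.60 = 2.7253.
%ΔEPS = DCL × %ΔSales = 2.7253 × -11.6% = -31.6%.

-31.6%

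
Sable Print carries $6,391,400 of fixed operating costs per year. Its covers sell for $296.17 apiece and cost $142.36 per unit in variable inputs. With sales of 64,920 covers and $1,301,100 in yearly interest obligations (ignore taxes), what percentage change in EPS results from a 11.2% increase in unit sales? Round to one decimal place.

At 64,920 units, contribution = 64,920 × $153.81 = $9,985,345.20.
EBIT = $9,985,345.20 − $6,391,400 = $3,593,945.20.
Interest = $1,301,100.00, so EBIT − I = $2,292,845.20.
DCL = total CM / (EBIT − I) = $9,985,345.20 / $2,292,845.20 = 4.3550.
%ΔEPS = DCL × %ΔSales = 4.3550 × +11.2% = +48.8%.

+48.8%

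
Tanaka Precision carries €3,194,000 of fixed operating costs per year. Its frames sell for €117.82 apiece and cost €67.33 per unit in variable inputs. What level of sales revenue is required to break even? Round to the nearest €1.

Contribution margin per unit = €117.82 − €67.33 = €50.49, a CM ratio of €50.49 ÷ €117.82 = 0.4285.
Break-even revenue = fixed costs × price ÷ CM = €3,194,000 × €117.82 ÷ €50.49 = €7,453,299.

€7,453,299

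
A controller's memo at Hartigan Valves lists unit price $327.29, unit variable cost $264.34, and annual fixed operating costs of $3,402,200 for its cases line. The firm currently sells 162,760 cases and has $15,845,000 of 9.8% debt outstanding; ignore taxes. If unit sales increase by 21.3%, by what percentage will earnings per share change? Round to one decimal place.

+41.2%

Contribution at this volume is 162,760 × $62.95 = $10,245,742.00.
Subtracting fixed costs: EBIT = $10,245,742.00 − $3,402,200 = $6,843,542.00.
Interest = $1,552,810.00, so EBIT − I = $5,290,732.00.
Degree of combined leverage = contribution ÷ (EBIT − I) = $10,245,742.00 ÷ $5,290,732.00 = 1.9365.
EPS therefore changes by 1.9365 × (+21.3%) = +41.2%.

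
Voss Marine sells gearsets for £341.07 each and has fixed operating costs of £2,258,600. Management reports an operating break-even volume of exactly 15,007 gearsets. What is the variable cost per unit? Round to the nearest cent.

£190.57

Contribution per unit must be FC / Q = £2,258,600 / 15,007 = £150.5031.
Variable cost per unit = £341.07 − £150.5031 = £190.57.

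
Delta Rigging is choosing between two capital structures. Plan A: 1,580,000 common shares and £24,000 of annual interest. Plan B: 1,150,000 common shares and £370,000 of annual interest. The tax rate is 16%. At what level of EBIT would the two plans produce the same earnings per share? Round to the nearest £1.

£1,295,349

At indifference, (EBIT − 24,000)(1 − t)/1,580,000 = (EBIT − 370,000)(1 − t)/1,150,000.
Cancelling (1 − t) and cross-multiplying: 1,150,000·(EBIT − 24,000) = 1,580,000·(EBIT − 370,000).
EBIT × (1,580,000 − 1,150,000) = 370,000 × 1,580,000 − 24,000 × 1,150,000 = 557,000,000,000, so EBIT = 557,000,000,000 ÷ 430,000 = 1,295,348.84.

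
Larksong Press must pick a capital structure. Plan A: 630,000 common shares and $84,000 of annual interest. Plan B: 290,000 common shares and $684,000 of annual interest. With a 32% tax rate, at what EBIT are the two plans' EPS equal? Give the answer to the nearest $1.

Set EPS_A = EPS_B: (EBIT − $84,000)(1 − 0.32) ÷ 630,000 = (EBIT − $684,000)(1 − 0.32) ÷ 290,000.
The (1 − t) factor cancels: (EBIT − 84,000) × 290,000 = (EBIT − 684,000) × 630,000.
EBIT × (630,000 − 290,000) = 684,000 × 630,000 − 84,000 × 290,000 = 406,560,000,000, so EBIT = 406,560,000,000 ÷ 340,000 = 1,195,764.71.

$1,195,765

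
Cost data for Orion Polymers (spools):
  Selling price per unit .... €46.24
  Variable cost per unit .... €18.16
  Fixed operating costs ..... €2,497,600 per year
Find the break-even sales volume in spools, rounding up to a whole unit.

88,946 spools

Each unit contributes €46.24 − €18.16 = €28.08.
Units to break even: €2,497,600 ÷ €28.08 = 88,945.87, rounded up to 88,946.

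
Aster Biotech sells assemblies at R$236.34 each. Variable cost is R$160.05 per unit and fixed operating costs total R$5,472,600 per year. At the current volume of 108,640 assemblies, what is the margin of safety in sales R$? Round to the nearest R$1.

R$8,722,323

Each unit contributes R$236.34 − R$160.05 = R$76.29. Break-even units = R$5,472,600 ÷ R$76.29 = 71,734.17; break-even revenue = 71,734.17 × R$236.34 = R$16,953,654.27.
Actual sales revenue = 108,640 × R$236.34 = R$25,675,977.60.
Margin of safety = R$25,675,977.60 − R$16,953,654.27 = R$8,722,323.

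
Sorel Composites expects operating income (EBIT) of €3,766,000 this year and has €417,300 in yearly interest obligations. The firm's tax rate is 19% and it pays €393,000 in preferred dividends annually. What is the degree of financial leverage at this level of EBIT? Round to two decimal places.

1.32

Interest = €417,300.00.
Preferred dividends grossed up pre-tax: €393,000 / (1 − 0.19) = €485,185.19.
DFL = EBIT ÷ [EBIT − I − D_p/(1−t)] = €3,766,000 ÷ [€3,766,000 − €417,300.00 − €485,185.19] = €3,766,000 ÷ €2,863,514.81 = 1.3152.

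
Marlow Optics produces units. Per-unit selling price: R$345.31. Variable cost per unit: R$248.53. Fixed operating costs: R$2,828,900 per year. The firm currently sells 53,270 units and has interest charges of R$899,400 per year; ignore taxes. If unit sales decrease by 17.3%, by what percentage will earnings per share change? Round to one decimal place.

At 53,270 units, contribution = 53,270 × R$96.78 = R$5,155,470.60.
Operating income = contribution − fixed costs = R$5,155,470.60 − R$2,828,900 = R$2,326,570.60.
Interest = R$899,400.00, so EBIT − I = R$1,427,170.60.
DCL = total CM / (EBIT − I) = R$5,155,470.60 / R$1,427,170.60 = 3.6124.
%ΔEPS = DCL × %ΔSales = 3.6124 × -17.3% = -62.5%.

-62.5%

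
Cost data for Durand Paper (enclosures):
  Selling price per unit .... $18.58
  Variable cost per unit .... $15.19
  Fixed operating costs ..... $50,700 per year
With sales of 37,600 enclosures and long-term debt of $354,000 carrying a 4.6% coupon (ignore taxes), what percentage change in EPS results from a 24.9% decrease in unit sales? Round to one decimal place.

-52.5%

Total contribution margin = 37,600 × $3.39 = $127,464.00.
Operating income = contribution − fixed costs = $127,464.00 − $50,700 = $76,764.00.
After interest of $16,284.00, pre-tax earnings = $60,480.00.
Degree of combined leverage = contribution ÷ (EBIT − I) = $127,464.00 ÷ $60,480.00 = 2.1075.
%ΔEPS = DCL × %ΔSales = 2.1075 × -24.9% = -52.5%.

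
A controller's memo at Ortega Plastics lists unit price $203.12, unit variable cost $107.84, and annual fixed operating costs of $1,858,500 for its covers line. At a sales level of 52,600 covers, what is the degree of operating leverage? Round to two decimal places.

Total contribution margin = 52,600 × $95.28 = $5,011,728.00.
Operating income = contribution − fixed costs = $5,011,728.00 − $1,858,500 = $3,153,228.00.
So DOL = total CM / EBIT = $5,011,728.00 / $3,153,228.00 = 1.5894.

1.59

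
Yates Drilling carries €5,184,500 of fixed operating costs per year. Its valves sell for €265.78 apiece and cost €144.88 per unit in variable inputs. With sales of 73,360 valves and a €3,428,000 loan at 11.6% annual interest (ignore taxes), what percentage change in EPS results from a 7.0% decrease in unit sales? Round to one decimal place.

-18.9%

Contribution at this volume is 73,360 × €120.90 = €8,869,224.00.
Operating income = contribution − fixed costs = €8,869,224.00 − €5,184,500 = €3,684,724.00.
After interest of €397,648.00, pre-tax earnings = €3,287,076.00.
DCL = total CM / (EBIT − I) = €8,869,224.00 / €3,287,076.00 = 2.6982.
EPS therefore changes by 2.6982 × (-7.0%) = -18.9%.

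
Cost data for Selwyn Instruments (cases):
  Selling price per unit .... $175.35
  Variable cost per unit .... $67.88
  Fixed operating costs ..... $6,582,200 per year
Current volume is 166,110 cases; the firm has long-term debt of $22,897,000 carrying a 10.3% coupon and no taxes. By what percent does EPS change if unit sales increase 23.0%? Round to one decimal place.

Total contribution margin = 166,110 × $107.47 = $17,851,841.70.
Subtracting fixed costs: EBIT = $17,851,841.70 − $6,582,200 = $11,269,641.70.
After interest of $2,358,391.00, pre-tax earnings = $8,911,250.70.
DCL = total CM / (EBIT − I) = $17,851,841.70 / $8,911,250.70 = 2.0033.
EPS therefore changes by 2.0033 × (+23.0%) = +46.1%.

+46.1%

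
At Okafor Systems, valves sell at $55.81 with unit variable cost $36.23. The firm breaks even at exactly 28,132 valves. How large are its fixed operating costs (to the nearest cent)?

$550,824.56

Unit CM = price − variable cost = $55.81 − $36.23 = $19.58.
Since BE = FC / CM, FC = 28,132 × $19.58 = $550,824.56.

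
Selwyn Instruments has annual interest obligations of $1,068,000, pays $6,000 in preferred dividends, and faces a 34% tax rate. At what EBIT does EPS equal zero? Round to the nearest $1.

$1,077,091

Grossing the preferred dividend up to pre-tax terms: $6,000 / (1 − 0.34) = $9,090.91.
Financial break-even EBIT = interest + D_p ÷ (1 − t) = $1,068,000 + $9,090.91 = $1,077,090.91.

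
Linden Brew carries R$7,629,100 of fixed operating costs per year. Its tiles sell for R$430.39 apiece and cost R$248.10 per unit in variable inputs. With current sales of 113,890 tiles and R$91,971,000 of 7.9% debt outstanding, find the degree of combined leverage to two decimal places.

Contribution at this volume is 113,890 × R$182.29 = R$20,761,008.10.
Subtracting fixed costs: EBIT = R$20,761,008.10 − R$7,629,100 = R$13,131,908.10. Interest = R$7,265,709.00.
DOL = R$20,761,008.10 ÷ R$13,131,908.10 = 1.5810; DFL = R$13,131,908.10 ÷ R$5,866,199.10 = 2.2386.
DCL = DOL × DFL = 1.5810 × 2.2386 = 3.5392.

3.54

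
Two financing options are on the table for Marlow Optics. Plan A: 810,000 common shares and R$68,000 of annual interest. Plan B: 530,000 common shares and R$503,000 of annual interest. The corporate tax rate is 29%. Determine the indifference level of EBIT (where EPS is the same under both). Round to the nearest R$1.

R$1,326,393

Set EPS_A = EPS_B: (EBIT − R$68,000)(1 − 0.29) ÷ 810,000 = (EBIT − R$503,000)(1 − 0.29) ÷ 530,000.
Cancelling (1 − t) and cross-multiplying: 530,000·(EBIT − 68,000) = 810,000·(EBIT − 503,000).
EBIT × (810,000 − 530,000) = 503,000 × 810,000 − 68,000 × 530,000 = 371,390,000,000, so EBIT = 371,390,000,000 ÷ 280,000 = 1,326,392.86.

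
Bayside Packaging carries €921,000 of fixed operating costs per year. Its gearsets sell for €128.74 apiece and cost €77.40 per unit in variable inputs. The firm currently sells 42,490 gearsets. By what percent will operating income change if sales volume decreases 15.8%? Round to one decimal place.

-27.3%

At 42,490 units, contribution = 42,490 × €51.34 = €2,181,436.60.
Operating income = contribution − fixed costs = €2,181,436.60 − €921,000 = €1,260,436.60.
DOL = contribution ÷ EBIT = €2,181,436.60 ÷ €1,260,436.60 = 1.7307.
%ΔEBIT = DOL × %ΔSales = 1.7307 × -15.8% = -27.3%.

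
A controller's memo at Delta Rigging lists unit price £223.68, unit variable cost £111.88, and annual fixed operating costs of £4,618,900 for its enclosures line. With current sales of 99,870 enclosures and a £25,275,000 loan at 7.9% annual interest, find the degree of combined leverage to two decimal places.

2.45

Contribution at this volume is 99,870 × £111.80 = £11,165,466.00.
Operating income = contribution − fixed costs = £11,165,466.00 − £4,618,900 = £6,546,566.00. Interest = £1,996,725.00.
DOL = £11,165,466.00 ÷ £6,546,566.00 = 1.7055; DFL = £6,546,566.00 ÷ £4,549,841.00 = 1.4389.
DCL = DOL × DFL = 1.7055 × 1.4389 = 2.4540.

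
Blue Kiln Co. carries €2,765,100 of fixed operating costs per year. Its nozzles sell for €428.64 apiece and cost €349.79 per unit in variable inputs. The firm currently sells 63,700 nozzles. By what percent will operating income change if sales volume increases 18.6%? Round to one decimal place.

Total contribution margin = 63,700 × €78.85 = €5,022,745.00.
Subtracting fixed costs: EBIT = €5,022,745.00 − €2,765,100 = €2,257,645.00.
So DOL = total CM / EBIT = €5,022,745.00 / €2,257,645.00 = 2.2248.
So EBIT moves 2.2248 × (+18.6%) = +41.4%.

+41.4%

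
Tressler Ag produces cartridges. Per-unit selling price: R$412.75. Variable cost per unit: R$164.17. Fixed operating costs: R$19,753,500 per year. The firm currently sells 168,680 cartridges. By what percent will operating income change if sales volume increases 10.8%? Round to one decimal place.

+20.4%

Total contribution margin = 168,680 × R$248.58 = R$41,930,474.40.
Operating income = contribution − fixed costs = R$41,930,474.40 − R$19,753,500 = R$22,176,974.40.
Degree of operating leverage = R$41,930,474.40 / R$22,176,974.40 = 1.8907.
%ΔEBIT = DOL × %ΔSales = 1.8907 × +10.8% = +20.4%.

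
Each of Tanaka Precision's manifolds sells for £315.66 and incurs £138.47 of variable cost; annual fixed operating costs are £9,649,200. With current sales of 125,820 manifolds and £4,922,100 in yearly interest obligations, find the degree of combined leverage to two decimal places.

At 125,820 units, contribution = 125,820 × £177.19 = £22,294,045.80.
EBIT = £22,294,045.80 − £9,649,200 = £12,644,845.80. Interest = £4,922,100.00.
DOL = £22,294,045.80 ÷ £12,644,845.80 = 1.7631; DFL = £12,644,845.80 ÷ £7,722,745.80 = 1.6374.
Combined leverage = 1.7631 × 1.6374 = 2.8869.

2.89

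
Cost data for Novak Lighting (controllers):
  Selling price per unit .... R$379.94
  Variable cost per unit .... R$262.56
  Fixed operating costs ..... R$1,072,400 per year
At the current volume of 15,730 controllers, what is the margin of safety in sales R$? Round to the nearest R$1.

Each unit contributes R$379.94 − R$262.56 = R$117.38. Break-even units = R$1,072,400 ÷ R$117.38 = 9,136.14; break-even revenue = 9,136.14 × R$379.94 = R$3,471,184.67.
Actual sales revenue = 15,730 × R$379.94 = R$5,976,456.20.
Margin of safety = R$5,976,456.20 − R$3,471,184.67 = R$2,505,272.

R$2,505,272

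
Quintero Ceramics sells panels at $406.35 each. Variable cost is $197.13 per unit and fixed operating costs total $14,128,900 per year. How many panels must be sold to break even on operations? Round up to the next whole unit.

Each unit contributes $406.35 − $197.13 = $209.22.
Units to break even: $14,128,900 ÷ $209.22 = 67,531.31, rounded up to 67,532.

67,532 panels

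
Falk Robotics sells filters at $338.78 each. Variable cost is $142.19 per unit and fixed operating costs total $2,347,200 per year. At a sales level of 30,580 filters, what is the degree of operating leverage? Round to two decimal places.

Contribution at this volume is 30,580 × $196.59 = $6,011,722.20.
Operating income = contribution − fixed costs = $6,011,722.20 − $2,347,200 = $3,664,522.20.
DOL = contribution ÷ EBIT = $6,011,722.20 ÷ $3,664,522.20 = 1.6405.

1.64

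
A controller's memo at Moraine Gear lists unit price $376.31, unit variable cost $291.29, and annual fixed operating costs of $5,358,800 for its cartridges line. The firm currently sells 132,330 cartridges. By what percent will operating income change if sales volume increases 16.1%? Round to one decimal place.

+30.7%

Contribution at this volume is 132,330 × $85.02 = $11,250,696.60.
Operating income = contribution − fixed costs = $11,250,696.60 − $5,358,800 = $5,891,896.60.
DOL = contribution ÷ EBIT = $11,250,696.60 ÷ $5,891,896.60 = 1.9095.
%ΔEBIT = DOL × %ΔSales = 1.9095 × +16.1% = +30.7%.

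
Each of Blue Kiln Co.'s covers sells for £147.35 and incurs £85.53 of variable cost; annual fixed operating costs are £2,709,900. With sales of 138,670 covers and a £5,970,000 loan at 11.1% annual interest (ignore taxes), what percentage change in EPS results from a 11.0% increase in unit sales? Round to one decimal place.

+18.1%

Total contribution margin = 138,670 × £61.82 = £8,572,579.40.
Operating income = contribution − fixed costs = £8,572,579.40 − £2,709,900 = £5,862,679.40.
After interest of £662,670.00, pre-tax earnings = £5,200,009.40.
Degree of combined leverage = contribution ÷ (EBIT − I) = £8,572,579.40 ÷ £5,200,009.40 = 1.6486.
EPS therefore changes by 1.6486 × (+11.0%) = +18.1%.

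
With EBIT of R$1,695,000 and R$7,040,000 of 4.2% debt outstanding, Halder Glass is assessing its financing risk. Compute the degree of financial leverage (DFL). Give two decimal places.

Interest = R$295,680.00.
Degree of financial leverage = EBIT / (EBIT − interest) = R$1,695,000 / R$1,399,320.00 = 1.2113.

1.21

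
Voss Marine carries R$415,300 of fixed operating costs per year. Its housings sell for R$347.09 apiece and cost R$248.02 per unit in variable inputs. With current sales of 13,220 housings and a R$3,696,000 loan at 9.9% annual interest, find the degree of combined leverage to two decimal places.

Total contribution margin = 13,220 × R$99.07 = R$1,309,705.40.
Operating income = contribution − fixed costs = R$1,309,705.40 − R$415,300 = R$894,405.40. Interest = R$365,904.00.
DOL = R$1,309,705.40 ÷ R$894,405.40 = 1.4643; DFL = R$894,405.40 ÷ R$528,501.40 = 1.6923.
Combined leverage = 1.4643 × 1.6923 = 2.4780.

2.48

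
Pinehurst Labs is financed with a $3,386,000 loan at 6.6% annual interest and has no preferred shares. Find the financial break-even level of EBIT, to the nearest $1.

Annual interest = 6.6% × $3,386,000 = $223,476.00.
Without preferred stock the financial break-even is simply EBIT = interest = $223,476.00.

$223,476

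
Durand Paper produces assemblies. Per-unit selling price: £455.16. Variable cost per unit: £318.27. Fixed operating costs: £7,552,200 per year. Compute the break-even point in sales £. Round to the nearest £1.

£25,111,106

Contribution margin per unit = £455.16 − £318.27 = £136.89, a CM ratio of £136.89 ÷ £455.16 = 0.3008.
Break-even revenue = fixed costs × price ÷ CM = £7,552,200 × £455.16 ÷ £136.89 = £25,111,106.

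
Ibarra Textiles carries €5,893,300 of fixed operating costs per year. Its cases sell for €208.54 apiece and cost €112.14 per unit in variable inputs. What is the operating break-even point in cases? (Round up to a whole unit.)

Each unit contributes €208.54 − €112.14 = €96.40.
Break-even volume = fixed costs ÷ CM per unit = €5,893,300 ÷ €96.40 = 61,133.82, so 61,134 cases.

61,134 cases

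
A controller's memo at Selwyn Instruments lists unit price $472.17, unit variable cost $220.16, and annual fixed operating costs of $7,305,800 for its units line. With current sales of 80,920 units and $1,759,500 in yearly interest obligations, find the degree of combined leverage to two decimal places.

1.80

Total contribution margin = 80,920 × $252.01 = $20,392,649.20.
EBIT = $20,392,649.20 − $7,305,800 = $13,086,849.20. Interest = $1,759,500.00.
DOL = $20,392,649.20 ÷ $13,086,849.20 = 1.5583; DFL = $13,086,849.20 ÷ $11,327,349.20 = 1.1553.
Combined leverage = 1.5583 × 1.1553 = 1.8003.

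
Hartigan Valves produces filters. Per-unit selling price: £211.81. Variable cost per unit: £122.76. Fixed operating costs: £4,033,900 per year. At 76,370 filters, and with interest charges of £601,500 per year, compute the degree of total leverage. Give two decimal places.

Contribution at this volume is 76,370 × £89.05 = £6,800,748.50.
Subtracting fixed costs: EBIT = £6,800,748.50 − £4,033,900 = £2,766,848.50. Interest = £601,500.00, so EBIT − I = £2,165,348.50.
DCL = contribution ÷ (EBIT − I) = £6,800,748.50 ÷ £2,165,348.50 = 3.1407.

3.14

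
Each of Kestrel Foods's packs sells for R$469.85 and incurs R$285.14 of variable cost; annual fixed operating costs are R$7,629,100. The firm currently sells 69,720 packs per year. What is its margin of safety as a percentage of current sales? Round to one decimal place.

Each unit contributes R$469.85 − R$285.14 = R$184.71. Break-even units = R$7,629,100 ÷ R$184.71 = 41,303.12; break-even revenue = 41,303.12 × R$469.85 = R$19,406,272.72.
Current sales = 69,720 × R$469.85 = R$32,757,942.00.
Margin of safety = (R$32,757,942.00 − R$19,406,272.72) ÷ R$32,757,942.00 = 40.8%.

40.8%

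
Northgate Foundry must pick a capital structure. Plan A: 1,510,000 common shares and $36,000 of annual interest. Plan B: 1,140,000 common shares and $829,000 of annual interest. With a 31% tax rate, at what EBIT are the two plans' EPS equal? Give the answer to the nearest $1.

$3,272,297

At indifference, (EBIT − 36,000)(1 − t)/1,510,000 = (EBIT − 829,000)(1 − t)/1,140,000.
Cancelling (1 − t) and cross-multiplying: 1,140,000·(EBIT − 36,000) = 1,510,000·(EBIT − 829,000).
EBIT × (1,510,000 − 1,140,000) = 829,000 × 1,510,000 − 36,000 × 1,140,000 = 1,210,750,000,000, so EBIT = 1,210,750,000,000 ÷ 370,000 = 3,272,297.30.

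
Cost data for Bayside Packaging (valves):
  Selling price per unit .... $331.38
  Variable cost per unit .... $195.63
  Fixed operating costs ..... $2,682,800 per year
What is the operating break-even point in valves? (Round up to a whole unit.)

Unit CM = price − variable cost = $331.38 − $195.63 = $135.75.
Units to break even: $2,682,800 ÷ $135.75 = 19,762.80, rounded up to 19,763.

19,763 valves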